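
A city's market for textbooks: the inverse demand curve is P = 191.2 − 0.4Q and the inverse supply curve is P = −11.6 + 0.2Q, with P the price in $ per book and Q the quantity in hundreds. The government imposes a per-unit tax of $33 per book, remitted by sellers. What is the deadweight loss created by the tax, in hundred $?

Inverting to Q(P) form: Qd = 478 − 2.5P; Qs = 5P + 58.
Before the tax: set 478 − 2.5P = 5P + 58 → P* = $56, Q* = 338.
With the tax collected from sellers, supply shifts: Qs = 5(P − 33) + 58.
New equilibrium: buyers pay $78, sellers receive $45, Q = 283. (Wedge: Pb − Ps = 33.)
Quantity falls by |ΔQ| = |338 − 283| = 55.
DWL = ½ · t · |ΔQ| = ½ · 33 · 55 = $907.5.

Deadweight loss = $907.5 hundred.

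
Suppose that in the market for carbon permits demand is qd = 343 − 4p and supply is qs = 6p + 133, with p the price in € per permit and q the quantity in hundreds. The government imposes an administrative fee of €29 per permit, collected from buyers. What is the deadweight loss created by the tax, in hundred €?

Before the tax: set 343 − 4p = 6p + 133 → p* = €21, q* = 259.
With the tax collected from buyers, demand (in seller-price terms) shifts: qd = 343 − 4(p + 29).
New equilibrium: buyers pay €38.4, producers receive €9.4, q = 189.4. (Wedge: pb − ps = 29.)
Quantity falls by |ΔQ| = |259 − 189.4| = 69.6.
DWL = ½ · t · |ΔQ| = ½ · 29 · 69.6 = €1009.2.

Deadweight loss = €1009.2 hundred.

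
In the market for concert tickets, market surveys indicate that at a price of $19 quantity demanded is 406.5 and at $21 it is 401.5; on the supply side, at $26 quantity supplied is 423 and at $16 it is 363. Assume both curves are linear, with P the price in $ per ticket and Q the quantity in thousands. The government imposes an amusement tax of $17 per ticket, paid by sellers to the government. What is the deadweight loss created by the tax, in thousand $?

Demand slope: (401.5 − 406.5)/(21 − 19) = -2.5, so Qd = 454 − 2.5P.
Supply slope: (363 − 423)/(16 − 26) = 6, so Qs = 6P + 267.
Before the tax: set 454 − 2.5P = 6P + 267 → P* = $22, Q* = 399.
With the tax collected from sellers, supply shifts: Qs = 6(P − 17) + 267.
Solving gives Q = 369 with buyers paying $34 and sellers receiving $17 (the $17 wedge).
Quantity falls by |ΔQ| = |399 − 369| = 30.
DWL = ½ · t · |ΔQ| = ½ · 17 · 30 = $255.

Deadweight loss = $255 thousand.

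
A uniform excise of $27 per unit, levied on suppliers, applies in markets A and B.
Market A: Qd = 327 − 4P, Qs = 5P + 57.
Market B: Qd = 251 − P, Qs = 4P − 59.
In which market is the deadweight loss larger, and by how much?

Market A, by $518.4.

Market A: pre-tax P* = $30, Q* = 207; post-tax Q = 147; deadweight loss = $810.
Market B: pre-tax P* = $62, Q* = 189; post-tax Q = 167.4; deadweight loss = $291.6.
Difference: $810 vs $291.6 → market A is larger by $518.4.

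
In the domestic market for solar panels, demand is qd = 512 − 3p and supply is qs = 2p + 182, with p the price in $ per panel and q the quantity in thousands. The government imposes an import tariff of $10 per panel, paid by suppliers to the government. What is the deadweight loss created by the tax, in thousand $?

Before the tax: set 512 − 3p = 2p + 182 → p* = $66, q* = 314.
With the tax collected from suppliers, supply shifts: qs = 2(p − 10) + 182.
New equilibrium: buyers pay $70, suppliers receive $60, q = 302. (Wedge: pb − ps = 10.)
Quantity falls by |ΔQ| = |314 − 302| = 12.
DWL = ½ · t · |ΔQ| = ½ · 10 · 12 = $60.

Deadweight loss = $60 thousand.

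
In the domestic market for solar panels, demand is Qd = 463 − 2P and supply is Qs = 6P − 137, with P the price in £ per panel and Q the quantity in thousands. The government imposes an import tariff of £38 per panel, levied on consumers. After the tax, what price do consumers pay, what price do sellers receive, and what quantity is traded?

Before the tax: set 463 − 2P = 6P − 137 → P* = £75, Q* = 313.
With the tax collected from consumers, demand (in seller-price terms) shifts: Qd = 463 − 2(P + 38).
Solving gives Q = 256 with consumers paying £103.5 and sellers receiving £65.5 (the £38 wedge).

Consumers pay £103.5; sellers receive £65.5; quantity = 256.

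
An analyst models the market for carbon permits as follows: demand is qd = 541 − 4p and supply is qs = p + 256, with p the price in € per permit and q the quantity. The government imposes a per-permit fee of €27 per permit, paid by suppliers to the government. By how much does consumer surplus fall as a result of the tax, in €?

Consumer surplus falls by €1631.88.

Before the tax: set 541 − 4p = p + 256 → p* = €57, q* = 313.
With the tax collected from suppliers, supply shifts: qs = (p − 27) + 256.
New equilibrium: consumers pay €62.4, suppliers receive €35.4, q = 291.4. (Wedge: pb − ps = 27.)
ΔCS is the trapezoid between Q = 291.4 and Q = 313 of height €5.4: ½ · (313 + 291.4) · 5.4 = €1631.88.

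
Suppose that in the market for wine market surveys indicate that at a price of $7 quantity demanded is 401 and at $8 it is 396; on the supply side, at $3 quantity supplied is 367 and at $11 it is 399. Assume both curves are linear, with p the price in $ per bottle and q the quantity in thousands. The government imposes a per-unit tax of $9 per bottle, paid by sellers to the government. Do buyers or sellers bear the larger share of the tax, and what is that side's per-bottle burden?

Sellers bear the larger share: $5 per bottle.

Demand slope: (396 − 401)/(8 − 7) = -5, so qd = 436 − 5p.
Supply slope: (399 − 367)/(11 − 3) = 4, so qs = 4p + 355.
Without the tax, 436 − 5p = 4p + 355 gives 9p = 81, so p* = $9 and q* = 391.
With the tax collected from sellers, supply shifts: qs = 4(p − 9) + 355.
New equilibrium: buyers pay $13, sellers receive $4, q = 371. (Wedge: pb − ps = 9.)
Per-bottle burden: buyers $4, sellers $5.
Sellers take the larger share because supply is less price-elastic here (demand slope 5 vs supply slope 4).
The less price-elastic side of the market bears the larger share of a per-unit tax.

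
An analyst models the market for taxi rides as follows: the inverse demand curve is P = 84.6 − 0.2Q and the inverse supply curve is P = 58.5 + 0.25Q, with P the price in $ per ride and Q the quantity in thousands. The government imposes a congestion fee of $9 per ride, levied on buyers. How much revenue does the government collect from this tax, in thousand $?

Rewrite in direct form: Qd = 423 − 5P and Qs = 4P − 234.
Without the tax, 423 − 5P = 4P − 234 gives 9P = 657, so P* = $73 and Q* = 58.
With the tax collected from buyers, demand (in seller-price terms) shifts: Qd = 423 − 5(P + 9).
Solving gives Q = 38 with buyers paying $77 and sellers receiving $68 (the $9 wedge).
Revenue = t · Q = 9 · 38 = $342.

Tax revenue = $342 thousand.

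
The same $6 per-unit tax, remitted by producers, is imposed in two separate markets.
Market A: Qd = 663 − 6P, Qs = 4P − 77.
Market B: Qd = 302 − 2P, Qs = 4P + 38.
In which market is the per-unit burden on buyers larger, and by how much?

Market B, by $1.6.

Market A: pre-tax P* = $74, Q* = 219; post-tax Q = 204.6; per-unit burden on buyers = $2.4.
Market B: pre-tax P* = $44, Q* = 214; post-tax Q = 206; per-unit burden on buyers = $4.
Difference: $2.4 vs $4 → market B is larger by $1.6.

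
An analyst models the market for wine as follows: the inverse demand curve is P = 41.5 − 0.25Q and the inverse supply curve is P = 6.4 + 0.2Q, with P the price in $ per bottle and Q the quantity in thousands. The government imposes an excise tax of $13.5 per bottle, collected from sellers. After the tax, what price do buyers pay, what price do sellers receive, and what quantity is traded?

Inverting to Q(P) form: Qd = 166 − 4P; Qs = 5P − 32.
Before the tax: set 166 − 4P = 5P − 32 → P* = $22, Q* = 78.
With the tax collected from sellers, supply shifts: Qs = 5(P − 13.5) − 32.
New equilibrium: buyers pay $29.5, sellers receive $16, Q = 48. (Wedge: Pb − Ps = 13.5.)

Buyers pay $29.5; sellers receive $16; quantity = 48.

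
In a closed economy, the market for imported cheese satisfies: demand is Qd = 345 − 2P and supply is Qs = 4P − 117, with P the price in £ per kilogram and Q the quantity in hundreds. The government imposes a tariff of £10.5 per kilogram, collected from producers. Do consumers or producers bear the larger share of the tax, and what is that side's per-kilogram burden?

Before the tax: set 345 − 2P = 4P − 117 → P* = £77, Q* = 191.
With the tax collected from producers, supply shifts: Qs = 4(P − 10.5) − 117.
Solving gives Q = 177 with consumers paying £84 and producers receiving £73.5 (the £10.5 wedge).
Per-kilogram burden: consumers £7, producers £3.5.
Consumers take the larger share because demand is less price-elastic here (demand slope 2 vs supply slope 4).
The less price-elastic side of the market bears the larger share of a per-unit tax.

Consumers bear the larger share: £7 per kilogram.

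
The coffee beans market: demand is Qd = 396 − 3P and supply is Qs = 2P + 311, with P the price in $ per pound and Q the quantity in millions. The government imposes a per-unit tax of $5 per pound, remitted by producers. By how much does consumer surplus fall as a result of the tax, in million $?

Consumer surplus falls by $684 million.

Without the tax, 396 − 3P = 2P + 311 gives 5P = 85, so P* = $17 and Q* = 345.
With the tax collected from producers, supply shifts: Qs = 2(P − 5) + 311.
New equilibrium: consumers pay $19, producers receive $14, Q = 339. (Wedge: Pb − Ps = 5.)
ΔCS is the trapezoid between Q = 339 and Q = 345 of height $2: ½ · (345 + 339) · 2 = $684.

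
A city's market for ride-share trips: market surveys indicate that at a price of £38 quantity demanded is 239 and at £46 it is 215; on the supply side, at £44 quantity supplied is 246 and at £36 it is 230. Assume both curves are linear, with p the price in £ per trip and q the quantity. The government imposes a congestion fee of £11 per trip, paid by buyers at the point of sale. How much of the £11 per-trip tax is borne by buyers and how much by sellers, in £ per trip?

Demand slope: (215 − 239)/(46 − 38) = -3, so qd = 353 − 3p.
Supply slope: (230 − 246)/(36 − 44) = 2, so qs = 2p + 158.
Without the tax, 353 − 3p = 2p + 158 gives 5p = 195, so p* = £39 and q* = 236.
With the tax collected from buyers, demand (in seller-price terms) shifts: qd = 353 − 3(p + 11).
Solving gives q = 222.8 with buyers paying £43.4 and sellers receiving £32.4 (the £11 wedge).
Burden on buyers: £4.4; on sellers: £6.6. (They sum to £11.)
The less price-elastic side of the market bears the larger share of a per-unit tax.

Buyers bear £4.4 per trip; sellers bear £6.6 per trip.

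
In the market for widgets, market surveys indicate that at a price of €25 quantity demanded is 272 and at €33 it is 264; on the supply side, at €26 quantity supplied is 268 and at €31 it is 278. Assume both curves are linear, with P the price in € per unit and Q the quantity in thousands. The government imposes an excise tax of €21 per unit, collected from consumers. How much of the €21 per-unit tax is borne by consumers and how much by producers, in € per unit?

Demand slope: (264 − 272)/(33 − 25) = -1, so Qd = 297 − P.
Supply slope: (278 − 268)/(31 − 26) = 2, so Qs = 2P + 216.
Before the tax: set 297 − P = 2P + 216 → P* = €27, Q* = 270.
With the tax collected from consumers, demand (in seller-price terms) shifts: Qd = 297 − (P + 21).
New equilibrium: consumers pay €41, producers receive €20, Q = 256. (Wedge: Pb − Ps = 21.)
Burden on consumers: €14; on producers: €7. (They sum to €21.)
The less price-elastic side of the market bears the larger share of a per-unit tax.

Consumers bear €14 per unit; producers bear €7 per unit.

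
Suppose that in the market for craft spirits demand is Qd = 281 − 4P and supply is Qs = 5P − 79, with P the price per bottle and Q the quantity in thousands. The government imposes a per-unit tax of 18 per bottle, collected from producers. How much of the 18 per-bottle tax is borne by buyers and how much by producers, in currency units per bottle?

Before the tax: set 281 − 4P = 5P − 79 → P* = 40, Q* = 121.
With the tax collected from producers, supply shifts: Qs = 5(P − 18) − 79.
New equilibrium: buyers pay 50, producers receive 32, Q = 81. (Wedge: Pb − Ps = 18.)
Burden on buyers: 10; on producers: 8. (They sum to 18.)
The less price-elastic side of the market bears the larger share of a per-unit tax.

Buyers bear 10 per bottle; producers bear 8 per bottle.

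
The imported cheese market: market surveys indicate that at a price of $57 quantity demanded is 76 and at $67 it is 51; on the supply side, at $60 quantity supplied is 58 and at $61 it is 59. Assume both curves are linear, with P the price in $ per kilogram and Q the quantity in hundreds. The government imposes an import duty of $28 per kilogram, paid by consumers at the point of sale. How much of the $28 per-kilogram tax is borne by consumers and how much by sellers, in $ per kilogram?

Demand slope: (51 − 76)/(67 − 57) = -2.5, so Qd = 218.5 − 2.5P.
Supply slope: (59 − 58)/(61 − 60) = 1, so Qs = P − 2.
Before the tax: set 218.5 − 2.5P = P − 2 → P* = $63, Q* = 61.
With the tax collected from consumers, demand (in seller-price terms) shifts: Qd = 218.5 − 2.5(P + 28).
Solving gives Q = 41 with consumers paying $71 and sellers receiving $43 (the $28 wedge).
Burden on consumers: $8; on sellers: $20. (They sum to $28.)

Consumers bear $8 per kilogram; sellers bear $20 per kilogram.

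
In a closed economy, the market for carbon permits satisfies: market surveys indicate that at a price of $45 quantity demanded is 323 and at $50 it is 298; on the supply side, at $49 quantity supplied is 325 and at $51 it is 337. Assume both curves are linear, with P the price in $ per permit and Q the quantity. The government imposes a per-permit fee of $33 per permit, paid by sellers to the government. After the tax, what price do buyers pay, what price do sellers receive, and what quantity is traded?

Demand slope: (298 − 323)/(50 − 45) = -5, so Qd = 548 − 5P.
Supply slope: (337 − 325)/(51 − 49) = 6, so Qs = 6P + 31.
Before the tax: set 548 − 5P = 6P + 31 → P* = $47, Q* = 313.
With the tax collected from sellers, supply shifts: Qs = 6(P − 33) + 31.
Solving gives Q = 223 with buyers paying $65 and sellers receiving $32 (the $33 wedge).
The less price-elastic side of the market bears the larger share of a per-unit tax.

Buyers pay $65; sellers receive $32; quantity = 223.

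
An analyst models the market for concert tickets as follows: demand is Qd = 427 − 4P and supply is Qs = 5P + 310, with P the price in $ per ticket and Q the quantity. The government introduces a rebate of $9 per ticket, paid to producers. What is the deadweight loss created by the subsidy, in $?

Deadweight loss = $90.

Without the subsidy, 427 − 4P = 5P + 310 gives 9P = 117, so P* = $13 and Q* = 375.
With a per-unit subsidy paid to producers, each receives P + 9 per unit sold, so supply becomes Qs = 5(P + 9) + 310.
New equilibrium: buyers pay $8, producers receive $17, Q = 395. (Wedge: Pb − Ps = −9.)
Quantity rises by |ΔQ| = |375 − 395| = 20.
DWL = ½ · t · |ΔQ| = ½ · 9 · 20 = $90.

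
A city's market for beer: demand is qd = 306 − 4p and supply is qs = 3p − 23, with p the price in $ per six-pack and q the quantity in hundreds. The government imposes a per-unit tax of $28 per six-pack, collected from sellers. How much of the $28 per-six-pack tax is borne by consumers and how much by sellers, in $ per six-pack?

Before the tax: set 306 − 4p = 3p − 23 → p* = $47, q* = 118.
With the tax collected from sellers, supply shifts: qs = 3(p − 28) − 23.
Solving gives q = 70 with consumers paying $59 and sellers receiving $31 (the $28 wedge).
Burden on consumers: $12; on sellers: $16. (They sum to $28.)
The less price-elastic side of the market bears the larger share of a per-unit tax.

Consumers bear $12 per six-pack; sellers bear $16 per six-pack.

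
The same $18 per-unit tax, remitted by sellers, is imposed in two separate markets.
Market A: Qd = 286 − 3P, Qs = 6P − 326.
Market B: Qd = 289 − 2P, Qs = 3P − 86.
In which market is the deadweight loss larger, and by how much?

Market A: pre-tax P* = $68, Q* = 82; post-tax Q = 46; deadweight loss = $324.
Market B: pre-tax P* = $75, Q* = 139; post-tax Q = 117.4; deadweight loss = $194.4.
Difference: $324 vs $194.4 → market A is larger by $129.6.

Market A, by $129.6.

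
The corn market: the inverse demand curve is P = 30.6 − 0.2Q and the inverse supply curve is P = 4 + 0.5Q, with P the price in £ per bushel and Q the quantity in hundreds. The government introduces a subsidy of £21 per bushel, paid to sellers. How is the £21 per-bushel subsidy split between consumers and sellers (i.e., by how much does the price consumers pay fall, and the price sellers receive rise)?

Inverting to Q(P) form: Qd = 153 − 5P; Qs = 2P − 8.
Without the subsidy, 153 − 5P = 2P − 8 gives 7P = 161, so P* = £23 and Q* = 38.
With a per-unit subsidy paid to sellers, each receives P + 21 per unit sold, so supply becomes Qs = 2(P + 21) − 8.
New equilibrium: consumers pay £17, sellers receive £38, Q = 68. (Wedge: Pb − Ps = −21.)
Gain to consumers: £6; to sellers: £15. (They sum to £21.)

Consumers gain £6 per bushel; sellers gain £15 per bushel.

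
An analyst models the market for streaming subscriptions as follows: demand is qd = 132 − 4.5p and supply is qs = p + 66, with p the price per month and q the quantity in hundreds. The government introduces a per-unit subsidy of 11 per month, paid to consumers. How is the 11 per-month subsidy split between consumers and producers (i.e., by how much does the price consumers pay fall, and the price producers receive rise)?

Consumers gain 2 per month; producers gain 9 per month.

Without the subsidy, 132 − 4.5p = p + 66 gives 5.5p = 66, so p* = 12 and q* = 78.
With a per-unit subsidy paid to consumers, each effectively pays p − 11, so demand becomes qd = 132 − 4.5(p − 11).
Solving gives q = 87 with consumers paying 10 and producers receiving 21 (the 11 wedge).
Gain to consumers: 2; to producers: 9. (They sum to 11.)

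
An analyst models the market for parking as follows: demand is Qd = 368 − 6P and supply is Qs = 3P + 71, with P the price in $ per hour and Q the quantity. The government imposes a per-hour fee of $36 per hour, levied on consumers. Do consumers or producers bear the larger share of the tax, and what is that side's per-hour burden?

Producers bear the larger share: $24 per hour.

Without the tax, 368 − 6P = 3P + 71 gives 9P = 297, so P* = $33 and Q* = 170.
With the tax collected from consumers, demand (in seller-price terms) shifts: Qd = 368 − 6(P + 36).
New equilibrium: consumers pay $45, producers receive $9, Q = 98. (Wedge: Pb − Ps = 36.)
Per-hour burden: consumers $12, producers $24.
Producers take the larger share because supply is less price-elastic here (demand slope 6 vs supply slope 3).
The less price-elastic side of the market bears the larger share of a per-unit tax.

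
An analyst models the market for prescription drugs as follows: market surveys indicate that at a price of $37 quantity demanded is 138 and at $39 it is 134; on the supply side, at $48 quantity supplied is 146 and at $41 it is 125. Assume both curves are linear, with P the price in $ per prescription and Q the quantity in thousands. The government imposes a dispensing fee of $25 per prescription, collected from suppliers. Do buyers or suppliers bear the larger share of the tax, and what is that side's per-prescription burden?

Demand slope: (134 − 138)/(39 − 37) = -2, so Qd = 212 − 2P.
Supply slope: (125 − 146)/(41 − 48) = 3, so Qs = 3P + 2.
Before the tax: set 212 − 2P = 3P + 2 → P* = $42, Q* = 128.
With the tax collected from suppliers, supply shifts: Qs = 3(P − 25) + 2.
New equilibrium: buyers pay $57, suppliers receive $32, Q = 98. (Wedge: Pb − Ps = 25.)
Per-prescription burden: buyers $15, suppliers $10.
Buyers take the larger share because demand is less price-elastic here (demand slope 2 vs supply slope 3).

Buyers bear the larger share: $15 per prescription.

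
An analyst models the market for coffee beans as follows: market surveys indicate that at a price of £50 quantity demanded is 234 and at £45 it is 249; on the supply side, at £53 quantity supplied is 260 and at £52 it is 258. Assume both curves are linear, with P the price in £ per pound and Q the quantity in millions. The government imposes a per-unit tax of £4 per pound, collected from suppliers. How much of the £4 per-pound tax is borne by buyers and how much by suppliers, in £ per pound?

Buyers bear £1.6 per pound; suppliers bear £2.4 per pound.

Demand slope: (249 − 234)/(45 − 50) = -3, so Qd = 384 − 3P.
Supply slope: (258 − 260)/(52 − 53) = 2, so Qs = 2P + 154.
Without the tax, 384 − 3P = 2P + 154 gives 5P = 230, so P* = £46 and Q* = 246.
With the tax collected from suppliers, supply shifts: Qs = 2(P − 4) + 154.
Solving gives Q = 241.2 with buyers paying £47.6 and suppliers receiving £43.6 (the £4 wedge).
Burden on buyers: £1.6; on suppliers: £2.4. (They sum to £4.)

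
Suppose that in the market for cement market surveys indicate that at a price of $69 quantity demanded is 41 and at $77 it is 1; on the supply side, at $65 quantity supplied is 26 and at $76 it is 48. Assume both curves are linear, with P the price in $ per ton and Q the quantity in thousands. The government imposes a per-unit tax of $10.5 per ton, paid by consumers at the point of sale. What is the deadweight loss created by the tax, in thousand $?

Demand slope: (1 − 41)/(77 − 69) = -5, so Qd = 386 − 5P.
Supply slope: (48 − 26)/(76 − 65) = 2, so Qs = 2P − 104.
Before the tax: set 386 − 5P = 2P − 104 → P* = $70, Q* = 36.
With the tax collected from consumers, demand (in seller-price terms) shifts: Qd = 386 − 5(P + 10.5).
New equilibrium: consumers pay $73, suppliers receive $62.5, Q = 21. (Wedge: Pb − Ps = 10.5.)
Quantity falls by |ΔQ| = |36 − 21| = 15.
DWL = ½ · t · |ΔQ| = ½ · 10.5 · 15 = $78.75.

Deadweight loss = $78.75 thousand.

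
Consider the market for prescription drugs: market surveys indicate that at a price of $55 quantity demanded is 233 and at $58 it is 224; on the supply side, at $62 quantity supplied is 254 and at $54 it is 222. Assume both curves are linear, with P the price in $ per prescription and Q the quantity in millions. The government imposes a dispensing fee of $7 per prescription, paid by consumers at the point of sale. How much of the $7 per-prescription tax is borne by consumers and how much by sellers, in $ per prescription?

Demand slope: (224 − 233)/(58 − 55) = -3, so Qd = 398 − 3P.
Supply slope: (222 − 254)/(54 − 62) = 4, so Qs = 4P + 6.
Before the tax: set 398 − 3P = 4P + 6 → P* = $56, Q* = 230.
With the tax collected from consumers, demand (in seller-price terms) shifts: Qd = 398 − 3(P + 7).
New equilibrium: consumers pay $60, sellers receive $53, Q = 218. (Wedge: Pb − Ps = 7.)
Burden on consumers: $4; on sellers: $3. (They sum to $7.)
The less price-elastic side of the market bears the larger share of a per-unit tax.

Consumers bear $4 per prescription; sellers bear $3 per prescription.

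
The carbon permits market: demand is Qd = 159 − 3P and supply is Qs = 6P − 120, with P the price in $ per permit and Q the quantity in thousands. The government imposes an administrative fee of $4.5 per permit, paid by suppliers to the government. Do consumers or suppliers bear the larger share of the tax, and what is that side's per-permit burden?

Without the tax, 159 − 3P = 6P − 120 gives 9P = 279, so P* = $31 and Q* = 66.
With the tax collected from suppliers, supply shifts: Qs = 6(P − 4.5) − 120.
Solving gives Q = 57 with consumers paying $34 and suppliers receiving $29.5 (the $4.5 wedge).
Per-permit burden: consumers $3, suppliers $1.5.
Consumers take the larger share because demand is less price-elastic here (demand slope 3 vs supply slope 6).

Consumers bear the larger share: $3 per permit.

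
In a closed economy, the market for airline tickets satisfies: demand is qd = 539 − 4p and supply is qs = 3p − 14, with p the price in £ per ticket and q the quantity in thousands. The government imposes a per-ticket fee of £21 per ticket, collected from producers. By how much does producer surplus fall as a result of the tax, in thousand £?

Producer surplus falls by £2460 thousand.

Before the tax: set 539 − 4p = 3p − 14 → p* = £79, q* = 223.
With the tax collected from producers, supply shifts: qs = 3(p − 21) − 14.
New equilibrium: consumers pay £88, producers receive £67, q = 187. (Wedge: pb − ps = 21.)
ΔPS is the trapezoid between Q = 187 and Q = 223 of height £12: ½ · (223 + 187) · 12 = £2460.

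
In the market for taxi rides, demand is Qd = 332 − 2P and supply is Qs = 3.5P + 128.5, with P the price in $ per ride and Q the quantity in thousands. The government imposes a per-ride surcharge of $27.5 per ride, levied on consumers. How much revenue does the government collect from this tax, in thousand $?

Without the tax, 332 − 2P = 3.5P + 128.5 gives 5.5P = 203.5, so P* = $37 and Q* = 258.
With the tax collected from consumers, demand (in seller-price terms) shifts: Qd = 332 − 2(P + 27.5).
New equilibrium: consumers pay $54.5, suppliers receive $27, Q = 223. (Wedge: Pb − Ps = 27.5.)
Revenue = t · Q = 27.5 · 223 = $6132.5.

Tax revenue = $6132.5 thousand.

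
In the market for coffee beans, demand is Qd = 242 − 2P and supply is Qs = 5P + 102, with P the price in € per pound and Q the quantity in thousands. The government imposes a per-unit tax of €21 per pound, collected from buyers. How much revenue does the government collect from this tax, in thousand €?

Without the tax, 242 − 2P = 5P + 102 gives 7P = 140, so P* = €20 and Q* = 202.
With the tax collected from buyers, demand (in seller-price terms) shifts: Qd = 242 − 2(P + 21).
New equilibrium: buyers pay €35, producers receive €14, Q = 172. (Wedge: Pb − Ps = 21.)
Revenue = t · Q = 21 · 172 = €3612.

Tax revenue = €3612 thousand.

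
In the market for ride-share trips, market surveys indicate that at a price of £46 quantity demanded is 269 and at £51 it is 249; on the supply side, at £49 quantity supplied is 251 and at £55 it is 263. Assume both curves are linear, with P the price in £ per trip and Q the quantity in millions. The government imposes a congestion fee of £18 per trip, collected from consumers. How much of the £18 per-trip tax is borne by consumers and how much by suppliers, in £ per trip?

Demand slope: (249 − 269)/(51 − 46) = -4, so Qd = 453 − 4P.
Supply slope: (263 − 251)/(55 − 49) = 2, so Qs = 2P + 153.
Without the tax, 453 − 4P = 2P + 153 gives 6P = 300, so P* = £50 and Q* = 253.
With the tax collected from consumers, demand (in seller-price terms) shifts: Qd = 453 − 4(P + 18).
New equilibrium: consumers pay £56, suppliers receive £38, Q = 229. (Wedge: Pb − Ps = 18.)
Burden on consumers: £6; on suppliers: £12. (They sum to £18.)
The less price-elastic side of the market bears the larger share of a per-unit tax.

Consumers bear £6 per trip; suppliers bear £12 per trip.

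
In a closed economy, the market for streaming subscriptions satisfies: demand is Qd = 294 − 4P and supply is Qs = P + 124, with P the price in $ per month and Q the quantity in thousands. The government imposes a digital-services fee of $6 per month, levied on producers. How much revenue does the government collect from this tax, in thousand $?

Before the tax: set 294 − 4P = P + 124 → P* = $34, Q* = 158.
With the tax collected from producers, supply shifts: Qs = (P − 6) + 124.
New equilibrium: buyers pay $35.2, producers receive $29.2, Q = 153.2. (Wedge: Pb − Ps = 6.)
Revenue = t · Q = 6 · 153.2 = $919.2.

Tax revenue = $919.2 thousand.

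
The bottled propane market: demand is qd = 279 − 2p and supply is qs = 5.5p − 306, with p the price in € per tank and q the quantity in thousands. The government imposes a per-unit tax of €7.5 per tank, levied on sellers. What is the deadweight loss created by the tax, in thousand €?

Deadweight loss = €41.25 thousand.

Before the tax: set 279 − 2p = 5.5p − 306 → p* = €78, q* = 123.
With the tax collected from sellers, supply shifts: qs = 5.5(p − 7.5) − 306.
Solving gives q = 112 with buyers paying €83.5 and sellers receiving €76 (the €7.5 wedge).
Quantity falls by |ΔQ| = |123 − 112| = 11.
DWL = ½ · t · |ΔQ| = ½ · 7.5 · 11 = €41.25.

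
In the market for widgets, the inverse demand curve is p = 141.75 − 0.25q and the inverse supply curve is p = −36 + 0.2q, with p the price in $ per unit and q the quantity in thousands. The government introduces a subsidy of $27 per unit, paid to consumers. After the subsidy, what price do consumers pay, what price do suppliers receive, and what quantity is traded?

Inverting to q(p) form: qd = 567 − 4p; qs = 5p + 180.
Without the subsidy, 567 − 4p = 5p + 180 gives 9p = 387, so p* = $43 and q* = 395.
With a per-unit subsidy paid to consumers, each effectively pays p − 27, so demand becomes qd = 567 − 4(p − 27).
New equilibrium: consumers pay $28, suppliers receive $55, q = 455. (Wedge: pb − ps = −27.)

Consumers pay $28; suppliers receive $55; quantity = 455.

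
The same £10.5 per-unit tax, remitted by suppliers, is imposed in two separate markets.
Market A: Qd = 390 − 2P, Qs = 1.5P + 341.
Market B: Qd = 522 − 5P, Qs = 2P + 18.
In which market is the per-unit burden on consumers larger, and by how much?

Market A: pre-tax P* = £14, Q* = 362; post-tax Q = 353; per-unit burden on consumers = £4.5.
Market B: pre-tax P* = £72, Q* = 162; post-tax Q = 147; per-unit burden on consumers = £3.
Difference: £4.5 vs £3 → market A is larger by £1.5.

Market A, by £1.5.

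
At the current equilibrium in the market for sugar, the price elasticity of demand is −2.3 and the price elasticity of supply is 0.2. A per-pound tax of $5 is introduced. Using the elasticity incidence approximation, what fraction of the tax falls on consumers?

Incidence ratio: consumers' share ≈ εs / (εs + |εd|) = 0.2 / (0.2 + 2.3) = 0.08.
Supply is the less elastic side, so consumers bear the smaller share.

Consumers' share ≈ 0.08.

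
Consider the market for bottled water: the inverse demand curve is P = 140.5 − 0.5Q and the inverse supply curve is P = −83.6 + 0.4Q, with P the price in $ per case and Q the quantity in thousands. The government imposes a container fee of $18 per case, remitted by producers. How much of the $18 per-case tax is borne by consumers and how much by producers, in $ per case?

Consumers bear $10 per case; producers bear $8 per case.

Inverting to Q(P) form: Qd = 281 − 2P; Qs = 2.5P + 209.
Before the tax: set 281 − 2P = 2.5P + 209 → P* = $16, Q* = 249.
With the tax collected from producers, supply shifts: Qs = 2.5(P − 18) + 209.
Solving gives Q = 229 with consumers paying $26 and producers receiving $8 (the $18 wedge).
Burden on consumers: $10; on producers: $8. (They sum to $18.)
The less price-elastic side of the market bears the larger share of a per-unit tax.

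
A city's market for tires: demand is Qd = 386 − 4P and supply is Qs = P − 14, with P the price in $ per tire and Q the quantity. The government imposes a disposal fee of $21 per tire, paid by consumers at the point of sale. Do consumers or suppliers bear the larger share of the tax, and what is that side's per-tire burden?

Before the tax: set 386 − 4P = P − 14 → P* = $80, Q* = 66.
With the tax collected from consumers, demand (in seller-price terms) shifts: Qd = 386 − 4(P + 21).
New equilibrium: consumers pay $84.2, suppliers receive $63.2, Q = 49.2. (Wedge: Pb − Ps = 21.)
Per-tire burden: consumers $4.2, suppliers $16.8.
Suppliers take the larger share because supply is less price-elastic here (demand slope 4 vs supply slope 1).
The less price-elastic side of the market bears the larger share of a per-unit tax.

Suppliers bear the larger share: $16.8 per tire.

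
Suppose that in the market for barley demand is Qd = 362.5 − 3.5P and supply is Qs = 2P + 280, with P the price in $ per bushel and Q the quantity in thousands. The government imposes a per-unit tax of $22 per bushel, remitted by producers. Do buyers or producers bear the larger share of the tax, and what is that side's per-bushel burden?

Producers bear the larger share: $14 per bushel.

Before the tax: set 362.5 − 3.5P = 2P + 280 → P* = $15, Q* = 310.
With the tax collected from producers, supply shifts: Qs = 2(P − 22) + 280.
New equilibrium: buyers pay $23, producers receive $1, Q = 282. (Wedge: Pb − Ps = 22.)
Per-bushel burden: buyers $8, producers $14.
Producers take the larger share because supply is less price-elastic here (demand slope 3.5 vs supply slope 2).
The less price-elastic side of the market bears the larger share of a per-unit tax.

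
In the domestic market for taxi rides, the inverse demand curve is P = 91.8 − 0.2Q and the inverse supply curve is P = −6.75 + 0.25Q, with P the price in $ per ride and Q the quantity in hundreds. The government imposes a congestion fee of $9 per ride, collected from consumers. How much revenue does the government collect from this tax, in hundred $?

Tax revenue = $1791 hundred.

Rewrite in direct form: Qd = 459 − 5P and Qs = 4P + 27.
Before the tax: set 459 − 5P = 4P + 27 → P* = $48, Q* = 219.
With the tax collected from consumers, demand (in seller-price terms) shifts: Qd = 459 − 5(P + 9).
New equilibrium: consumers pay $52, sellers receive $43, Q = 199. (Wedge: Pb − Ps = 9.)
Revenue = t · Q = 9 · 199 = $1791.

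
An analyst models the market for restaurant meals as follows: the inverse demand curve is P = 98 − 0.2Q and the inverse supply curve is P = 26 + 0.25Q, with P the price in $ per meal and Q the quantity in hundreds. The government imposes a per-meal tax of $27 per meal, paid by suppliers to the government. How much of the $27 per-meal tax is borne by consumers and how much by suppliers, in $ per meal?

Consumers bear $12 per meal; suppliers bear $15 per meal.

Inverting to Q(P) form: Qd = 490 − 5P; Qs = 4P − 104.
Before the tax: set 490 − 5P = 4P − 104 → P* = $66, Q* = 160.
With the tax collected from suppliers, supply shifts: Qs = 4(P − 27) − 104.
New equilibrium: consumers pay $78, suppliers receive $51, Q = 100. (Wedge: Pb − Ps = 27.)
Burden on consumers: $12; on suppliers: $15. (They sum to $27.)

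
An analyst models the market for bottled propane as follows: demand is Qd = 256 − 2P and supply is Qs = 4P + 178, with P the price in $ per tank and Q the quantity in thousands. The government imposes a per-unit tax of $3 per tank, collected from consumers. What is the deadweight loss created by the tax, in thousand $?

Deadweight loss = $6 thousand.

Without the tax, 256 − 2P = 4P + 178 gives 6P = 78, so P* = $13 and Q* = 230.
With the tax collected from consumers, demand (in seller-price terms) shifts: Qd = 256 − 2(P + 3).
Solving gives Q = 226 with consumers paying $15 and producers receiving $12 (the $3 wedge).
Quantity falls by |ΔQ| = |230 − 226| = 4.
DWL = ½ · t · |ΔQ| = ½ · 3 · 4 = $6.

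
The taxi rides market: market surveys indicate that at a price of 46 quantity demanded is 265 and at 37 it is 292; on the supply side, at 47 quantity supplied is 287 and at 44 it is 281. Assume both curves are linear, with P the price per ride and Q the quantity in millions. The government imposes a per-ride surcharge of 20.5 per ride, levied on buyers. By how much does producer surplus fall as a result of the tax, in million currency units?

Demand slope: (292 − 265)/(37 − 46) = -3, so Qd = 403 − 3P.
Supply slope: (281 − 287)/(44 − 47) = 2, so Qs = 2P + 193.
Before the tax: set 403 − 3P = 2P + 193 → P* = 42, Q* = 277.
With the tax collected from buyers, demand (in seller-price terms) shifts: Qd = 403 − 3(P + 20.5).
New equilibrium: buyers pay 50.2, suppliers receive 29.7, Q = 252.4. (Wedge: Pb − Ps = 20.5.)
ΔPS is the trapezoid between Q = 252.4 and Q = 277 of height 12.3: ½ · (277 + 252.4) · 12.3 = 3255.81.

Producer surplus falls by 3255.81 million.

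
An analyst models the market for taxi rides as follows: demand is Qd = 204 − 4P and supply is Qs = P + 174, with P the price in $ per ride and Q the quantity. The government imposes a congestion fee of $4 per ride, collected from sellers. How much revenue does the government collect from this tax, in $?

Without the tax, 204 − 4P = P + 174 gives 5P = 30, so P* = $6 and Q* = 180.
With the tax collected from sellers, supply shifts: Qs = (P − 4) + 174.
Solving gives Q = 176.8 with buyers paying $6.8 and sellers receiving $2.8 (the $4 wedge).
Revenue = t · Q = 4 · 176.8 = $707.2.

Tax revenue = $707.2.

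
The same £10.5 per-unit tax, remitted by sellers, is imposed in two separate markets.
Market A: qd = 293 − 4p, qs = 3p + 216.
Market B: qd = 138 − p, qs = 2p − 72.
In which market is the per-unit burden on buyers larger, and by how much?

Market A: pre-tax p* = £11, q* = 249; post-tax q = 231; per-unit burden on buyers = £4.5.
Market B: pre-tax p* = £70, q* = 68; post-tax q = 61; per-unit burden on buyers = £7.
Difference: £4.5 vs £7 → market B is larger by £2.5.

Market B, by £2.5.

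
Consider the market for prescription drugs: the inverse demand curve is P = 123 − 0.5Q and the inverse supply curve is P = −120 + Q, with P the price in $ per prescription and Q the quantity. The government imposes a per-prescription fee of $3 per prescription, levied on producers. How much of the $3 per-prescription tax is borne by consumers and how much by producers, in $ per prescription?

Consumers bear $1 per prescription; producers bear $2 per prescription.

Rewrite in direct form: Qd = 246 − 2P and Qs = P + 120.
Without the tax, 246 − 2P = P + 120 gives 3P = 126, so P* = $42 and Q* = 162.
With the tax collected from producers, supply shifts: Qs = (P − 3) + 120.
New equilibrium: consumers pay $43, producers receive $40, Q = 160. (Wedge: Pb − Ps = 3.)
Burden on consumers: $1; on producers: $2. (They sum to $3.)
The less price-elastic side of the market bears the larger share of a per-unit tax.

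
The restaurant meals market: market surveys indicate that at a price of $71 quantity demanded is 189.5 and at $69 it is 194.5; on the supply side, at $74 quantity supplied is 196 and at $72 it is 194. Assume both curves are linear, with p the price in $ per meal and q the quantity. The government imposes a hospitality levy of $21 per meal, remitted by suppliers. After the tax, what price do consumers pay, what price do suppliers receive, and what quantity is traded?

Consumers pay $76; suppliers receive $55; quantity = 177.

Demand slope: (194.5 − 189.5)/(69 − 71) = -2.5, so qd = 367 − 2.5p.
Supply slope: (194 − 196)/(72 − 74) = 1, so qs = p + 122.
Without the tax, 367 − 2.5p = p + 122 gives 3.5p = 245, so p* = $70 and q* = 192.
With the tax collected from suppliers, supply shifts: qs = (p − 21) + 122.
Solving gives q = 177 with consumers paying $76 and suppliers receiving $55 (the $21 wedge).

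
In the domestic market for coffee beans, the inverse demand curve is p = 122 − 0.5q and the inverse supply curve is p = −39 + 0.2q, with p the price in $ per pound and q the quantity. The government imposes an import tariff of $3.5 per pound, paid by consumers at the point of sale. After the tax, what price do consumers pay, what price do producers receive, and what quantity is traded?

Consumers pay $9.5; producers receive $6; quantity = 225.

Rewrite in direct form: qd = 244 − 2p and qs = 5p + 195.
Before the tax: set 244 − 2p = 5p + 195 → p* = $7, q* = 230.
With the tax collected from consumers, demand (in seller-price terms) shifts: qd = 244 − 2(p + 3.5).
Solving gives q = 225 with consumers paying $9.5 and producers receiving $6 (the $3.5 wedge).
The less price-elastic side of the market bears the larger share of a per-unit tax.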